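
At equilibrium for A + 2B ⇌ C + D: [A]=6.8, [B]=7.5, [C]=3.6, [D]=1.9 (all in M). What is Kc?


Kc = [C][D]/([A][B]^2)
= (3.6^1 × 1.9^1)/(6.8^1 × 7.5^2)
= 6.84/382.5
= 0.01788

0.01788


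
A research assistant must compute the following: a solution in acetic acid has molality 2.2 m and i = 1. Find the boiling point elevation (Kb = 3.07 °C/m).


ΔTb = Kb × m × i
= 3.07 × 2.2 × 1
= 6.754 °C

6.754 °C


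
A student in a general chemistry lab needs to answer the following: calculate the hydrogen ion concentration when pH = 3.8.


[H+] = 10^(-pH) = 10^(-3.8)
= 1.58×10^-4 M

1.58×10^-4 M


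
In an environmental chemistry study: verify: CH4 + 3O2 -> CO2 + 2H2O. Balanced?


Equation: CH4 + 3O2 -> CO2 + 2H2O
Check atoms: C: 1=1, H: 4=4, O: 6≠4
Not balanced

No, not balanced


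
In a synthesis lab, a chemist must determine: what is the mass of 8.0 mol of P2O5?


M(P2O5) = 141.94 g/mol
mass = n × M = 8.0 × 141.94 = 1135.52 g

1135.52 g


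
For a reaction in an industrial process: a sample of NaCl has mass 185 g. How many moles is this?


M(NaCl) = 58.44 g/mol
n = mass/M = 185/58.44 = 3.1656 mol

3.1656 mol


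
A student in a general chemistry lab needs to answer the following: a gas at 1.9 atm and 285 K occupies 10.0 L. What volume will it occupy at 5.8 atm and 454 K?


P1V1/T1 = P2V2/T2
V2 = P1V1T2/(T1P2)
= 1.9×10.0×454/(285×5.8)
= 5.218 L

5.218 L


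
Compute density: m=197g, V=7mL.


ρ = mass/volume
= 197/7
= 28.143 g/mL

28.143 g/mL


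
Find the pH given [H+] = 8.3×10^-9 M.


pH = -log10([H+]) = -log10(8.3×10^-9)
= 9 - log10(8.3)
= 9 - 0.92
= 8.08

8.08


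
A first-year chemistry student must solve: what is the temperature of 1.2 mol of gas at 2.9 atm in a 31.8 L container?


PV = nRT  (R = 0.08206 L·atm/(mol·K))
T = PV/(nR) = 2.9×31.8/(1.2×0.08206)
= 92.22/0.098472
= 936.51 K

936.51 K


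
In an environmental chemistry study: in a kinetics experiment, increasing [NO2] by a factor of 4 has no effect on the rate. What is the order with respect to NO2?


rate ∝ [NO2]^n
rate ∝ [NO2]^0
Order in NO2: 0

0


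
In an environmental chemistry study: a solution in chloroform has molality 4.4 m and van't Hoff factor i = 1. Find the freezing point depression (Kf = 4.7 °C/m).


ΔTf = Kf × m × i
= 4.7 × 4.4 × 1
= 20.68 °C

20.68 °C


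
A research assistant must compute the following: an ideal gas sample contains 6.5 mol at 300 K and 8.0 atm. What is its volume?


PV = nRT  (R = 0.08206 L·atm/(mol·K))
V = nRT/P = 6.5×0.08206×300/8.0
= 20.002 L

20.002 L


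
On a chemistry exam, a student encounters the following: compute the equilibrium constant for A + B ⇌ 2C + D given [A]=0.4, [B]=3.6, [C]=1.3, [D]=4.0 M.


Kc = [C]^2[D]/([A][B])
= (1.3^2 × 4.0^1)/(0.4^1 × 3.6^1)
= 6.76/1.44
= 4.694

4.694


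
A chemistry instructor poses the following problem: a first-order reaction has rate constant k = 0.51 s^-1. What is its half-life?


t½ = ln2/k = 0.693147/(0.51 s^-1)
= 1.359 s

1.359 s


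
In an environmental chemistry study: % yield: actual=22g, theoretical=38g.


% yield = actual/theoretical × 100
= 22/38 × 100
= 57.89%

57.89%


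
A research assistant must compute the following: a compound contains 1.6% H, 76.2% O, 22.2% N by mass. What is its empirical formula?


Assume 100 g sample. Moles of each element:
  H: 1.6/1.008 = 1.587 mol
  O: 76.2/16.0 = 4.763 mol
  N: 22.2/14.01 = 1.585 mol
Divide by smallest (1.585):
  H: 1.587/1.585 = 1.0
  O: 4.763/1.585 = 3.01
  N: 1.585/1.585 = 1.0
Empirical formula: HNO3

HNO3


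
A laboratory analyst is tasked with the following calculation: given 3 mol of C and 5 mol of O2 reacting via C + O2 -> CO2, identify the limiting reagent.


Mole ratio available / coefficient:
  C: 3/1 = 3.000
  O2: 5/1 = 5.000
Smaller ratio is limiting.

C


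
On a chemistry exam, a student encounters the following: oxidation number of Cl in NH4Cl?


halide: -1
Oxidation number: -1

-1


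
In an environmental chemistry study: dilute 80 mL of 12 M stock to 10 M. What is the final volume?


C1V1 = C2V2
12 × 80 = 10 × V2
V2 = 960/10 = 96.0 mL

96.0 mL


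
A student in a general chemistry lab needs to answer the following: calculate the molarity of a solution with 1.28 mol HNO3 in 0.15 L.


M = n/V = 1.28/0.15 = 8.533 mol/L

8.533 M


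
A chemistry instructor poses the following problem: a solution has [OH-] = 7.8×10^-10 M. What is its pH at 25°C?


pOH = -log10([OH-]) = -log10(7.8×10^-10)
= 10 - log10(7.8) = 9.11
pH = 14 - pOH = 14 - 9.11 = 4.89

4.89


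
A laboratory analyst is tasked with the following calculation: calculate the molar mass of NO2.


M(NO2) = 1×14.01 + 2×16.0
= 14.01 + 32.0
= 46.01 g/mol

46.01 g/mol


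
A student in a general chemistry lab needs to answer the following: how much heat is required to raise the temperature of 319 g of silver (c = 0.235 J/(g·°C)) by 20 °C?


q = mcΔT = 319 × 0.235 × 20
= 1499.30 J

1499.30 J


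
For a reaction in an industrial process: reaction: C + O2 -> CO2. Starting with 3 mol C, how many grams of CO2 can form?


Mole ratio CO2:C = 1:1
n(CO2) = 3 × 1/1 = 3.000 mol
mass = 3.000 × 44.01 = 132.03 g

132.03 g


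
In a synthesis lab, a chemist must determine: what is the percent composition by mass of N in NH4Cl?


M(NH4Cl) = 1×14.01 + 4×1.008 + 1×35.45 = 53.492 g/mol
Mass of N = 1 × 14.01 = 14.01 g/mol
% N = 14.01/53.492 × 100 = 26.19%

26.19%


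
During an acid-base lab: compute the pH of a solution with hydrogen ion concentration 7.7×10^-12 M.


pH = -log10([H+]) = -log10(7.7×10^-12)
= 12 - log10(7.7)
= 12 - 0.89
= 11.11

11.11


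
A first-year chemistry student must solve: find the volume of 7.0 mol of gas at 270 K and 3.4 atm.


PV = nRT  (R = 0.08206 L·atm/(mol·K))
V = nRT/P = 7.0×0.08206×270/3.4
= 45.616 L

45.616 L


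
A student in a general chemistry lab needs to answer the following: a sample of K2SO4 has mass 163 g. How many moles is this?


M(K2SO4) = 174.27 g/mol
n = mass/M = 163/174.27 = 0.9353 mol

0.9353 mol


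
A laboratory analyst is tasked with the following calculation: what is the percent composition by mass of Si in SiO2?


M(SiO2) = 1×28.09 + 2×16.0 = 60.09 g/mol
Mass of Si = 1 × 28.09 = 28.09 g/mol
% Si = 28.09/60.09 × 100 = 46.75%

46.75%


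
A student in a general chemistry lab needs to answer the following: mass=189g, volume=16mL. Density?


ρ = mass/volume
= 189/16
= 11.812 g/mL

11.812 g/mL


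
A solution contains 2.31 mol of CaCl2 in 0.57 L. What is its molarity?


M = n/V = 2.31/0.57 = 4.053 mol/L

4.053 M


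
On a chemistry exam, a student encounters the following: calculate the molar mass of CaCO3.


M(CaCO3) = 1×40.08 + 1×12.01 + 3×16.0
= 40.08 + 12.01 + 48.0
= 100.09 g/mol

100.09 g/mol


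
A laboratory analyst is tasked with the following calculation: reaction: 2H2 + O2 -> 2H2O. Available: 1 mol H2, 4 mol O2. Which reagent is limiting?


Mole ratio available / coefficient:
  H2: 1/2 = 0.500
  O2: 4/1 = 4.000
Smaller ratio is limiting.

H2


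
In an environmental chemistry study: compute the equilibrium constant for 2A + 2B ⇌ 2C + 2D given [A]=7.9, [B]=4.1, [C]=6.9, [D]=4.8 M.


Kc = [C]^2[D]^2/([A]^2[B]^2)
= (6.9^2 × 4.8^2)/(7.9^2 × 4.1^2)
= 1096.9344/1049.1121
= 1.046

1.046


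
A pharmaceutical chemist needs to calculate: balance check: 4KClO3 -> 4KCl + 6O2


Equation: 4KClO3 -> 4KCl + 6O2
Check atoms: Cl: 4=4, K: 4=4, O: 12=12
Balanced

Yes, balanced


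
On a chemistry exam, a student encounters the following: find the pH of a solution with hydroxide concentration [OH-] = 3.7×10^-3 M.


pOH = -log10([OH-]) = -log10(3.7×10^-3)
= 3 - log10(3.7) = 2.43
pH = 14 - pOH = 14 - 2.43 = 11.57

11.57


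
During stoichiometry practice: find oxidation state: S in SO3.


x + 3(-2) = 0, so x = +6
Oxidation number: +6

+6


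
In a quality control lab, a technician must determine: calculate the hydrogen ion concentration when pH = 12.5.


[H+] = 10^(-pH) = 10^(-12.5)
= 3.16×10^-13 M

3.16×10^-13 M


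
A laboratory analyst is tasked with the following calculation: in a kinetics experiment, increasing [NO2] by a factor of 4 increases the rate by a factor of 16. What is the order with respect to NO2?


rate ∝ [NO2]^n
4^n = 16 → n = 2
Order in NO2: 2

2


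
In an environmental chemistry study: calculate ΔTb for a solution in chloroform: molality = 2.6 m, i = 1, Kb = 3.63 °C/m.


ΔTb = Kb × m × i
= 3.63 × 2.6 × 1
= 9.438 °C

9.438 °C


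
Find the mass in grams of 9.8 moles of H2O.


M(H2O) = 18.02 g/mol
mass = n × M = 9.8 × 18.02 = 176.60 g

176.60 g


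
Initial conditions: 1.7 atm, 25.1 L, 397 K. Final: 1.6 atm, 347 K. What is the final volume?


P1V1/T1 = P2V2/T2
V2 = P1V1T2/(T1P2)
= 1.7×25.1×347/(397×1.6)
= 23.31 L

23.31 L


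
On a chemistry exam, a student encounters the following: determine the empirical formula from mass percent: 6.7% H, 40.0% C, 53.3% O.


Assume 100 g sample. Moles of each element:
  H: 6.7/1.008 = 6.647 mol
  C: 40.0/12.01 = 3.331 mol
  O: 53.3/16.0 = 3.331 mol
Divide by smallest (3.331):
  H: 6.647/3.331 = 2.0
  C: 3.331/3.331 = 1.0
  O: 3.331/3.331 = 1.0
Empirical formula: CH2O

CH2O


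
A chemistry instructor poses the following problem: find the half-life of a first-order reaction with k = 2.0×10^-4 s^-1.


t½ = ln2/k = 0.693147/(2.0×10^-4 s^-1)
= 3466 s

3466 s


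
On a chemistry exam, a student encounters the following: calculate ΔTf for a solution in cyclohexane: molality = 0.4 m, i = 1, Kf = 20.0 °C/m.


ΔTf = Kf × m × i
= 20.0 × 0.4 × 1
= 8.0 °C

8.0 °C


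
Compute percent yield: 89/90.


% yield = actual/theoretical × 100
= 89/90 × 100
= 98.89%

98.89%


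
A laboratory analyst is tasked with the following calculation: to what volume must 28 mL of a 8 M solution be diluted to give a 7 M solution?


C1V1 = C2V2
8 × 28 = 7 × V2
V2 = 224/7 = 32.0 mL

32.0 mL


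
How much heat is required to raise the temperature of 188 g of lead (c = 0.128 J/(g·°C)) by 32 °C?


q = mcΔT = 188 × 0.128 × 32
= 770.05 J

770.05 J


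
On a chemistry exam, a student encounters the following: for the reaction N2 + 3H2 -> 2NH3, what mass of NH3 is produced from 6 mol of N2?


Mole ratio NH3:N2 = 2:1
n(NH3) = 6 × 2/1 = 12.000 mol
mass = 12.000 × 17.03 = 204.36 g

204.36 g


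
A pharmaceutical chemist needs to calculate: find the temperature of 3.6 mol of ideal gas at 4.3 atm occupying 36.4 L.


PV = nRT  (R = 0.08206 L·atm/(mol·K))
T = PV/(nR) = 4.3×36.4/(3.6×0.08206)
= 156.52/0.295416
= 529.83 K

529.83 K


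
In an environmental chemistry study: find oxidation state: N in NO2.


x + 2(-2) = 0, so x = +4
Oxidation number: +4

+4


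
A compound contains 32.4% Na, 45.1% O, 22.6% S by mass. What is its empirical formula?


Assume 100 g sample. Moles of each element:
  Na: 32.4/22.99 = 1.409 mol
  O: 45.1/16.0 = 2.819 mol
  S: 22.6/32.07 = 0.705 mol
Divide by smallest (0.705):
  Na: 1.409/0.705 = 2.0
  O: 2.819/0.705 = 4.0
  S: 0.705/0.705 = 1.0
Empirical formula: Na2SO4

Na2SO4


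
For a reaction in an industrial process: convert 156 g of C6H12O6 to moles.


M(C6H12O6) = 180.16 g/mol
n = mass/M = 156/180.16 = 0.8659 mol

0.8659 mol


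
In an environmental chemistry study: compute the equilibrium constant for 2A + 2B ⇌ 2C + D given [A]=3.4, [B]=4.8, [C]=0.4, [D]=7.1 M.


Kc = [C]^2[D]/([A]^2[B]^2)
= (0.4^2 × 7.1^1)/(3.4^2 × 4.8^2)
= 1.136/266.3424
= 0.004265

0.004265


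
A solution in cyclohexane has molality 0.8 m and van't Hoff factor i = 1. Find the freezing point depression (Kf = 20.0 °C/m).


ΔTf = Kf × m × i
= 20.0 × 0.8 × 1
= 16.0 °C

16.0 °C


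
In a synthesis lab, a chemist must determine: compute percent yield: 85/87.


% yield = actual/theoretical × 100
= 85/87 × 100
= 97.7%

97.7%


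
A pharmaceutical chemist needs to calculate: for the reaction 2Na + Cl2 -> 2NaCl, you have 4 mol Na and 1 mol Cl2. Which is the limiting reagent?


Mole ratio available / coefficient:
  Na: 4/2 = 2.000
  Cl2: 1/1 = 1.000
Smaller ratio is limiting.

Cl2


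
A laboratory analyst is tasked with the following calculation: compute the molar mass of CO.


M(CO) = 1×12.01 + 1×16.0
= 12.01 + 16.0
= 28.01 g/mol

28.01 g/mol


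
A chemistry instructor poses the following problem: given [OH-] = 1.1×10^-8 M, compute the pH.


pOH = -log10([OH-]) = -log10(1.1×10^-8)
= 8 - log10(1.1) = 7.96
pH = 14 - pOH = 14 - 7.96 = 6.04

6.04


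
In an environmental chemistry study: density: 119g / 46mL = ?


ρ = mass/volume
= 119/46
= 2.587 g/mL

2.587 g/mL


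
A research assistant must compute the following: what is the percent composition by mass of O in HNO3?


M(HNO3) = 1×1.008 + 1×14.01 + 3×16.0 = 63.018 g/mol
Mass of O = 3 × 16.0 = 48.00 g/mol
% O = 48.00/63.018 × 100 = 76.17%

76.17%


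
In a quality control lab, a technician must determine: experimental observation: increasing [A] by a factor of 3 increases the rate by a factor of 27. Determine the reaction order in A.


rate ∝ [A]^n
3^n = 27 → n = 3
Order in A: 3

3


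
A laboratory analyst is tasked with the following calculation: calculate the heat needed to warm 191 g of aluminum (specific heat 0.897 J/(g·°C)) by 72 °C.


q = mcΔT = 191 × 0.897 × 72
= 12335.54 J

12335.54 J


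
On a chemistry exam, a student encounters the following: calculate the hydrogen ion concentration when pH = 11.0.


[H+] = 10^(-pH) = 10^(-11.0)
= 1.0×10^-11 M

1.0×10^-11 M


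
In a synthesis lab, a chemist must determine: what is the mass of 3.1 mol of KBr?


M(KBr) = 119.0 g/mol
mass = n × M = 3.1 × 119.0 = 368.90 g

368.90 g


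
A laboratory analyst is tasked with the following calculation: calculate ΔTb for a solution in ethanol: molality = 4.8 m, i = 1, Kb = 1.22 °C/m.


ΔTb = Kb × m × i
= 1.22 × 4.8 × 1
= 5.856 °C

5.856 °C


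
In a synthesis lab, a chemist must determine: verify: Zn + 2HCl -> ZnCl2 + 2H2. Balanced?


Equation: Zn + 2HCl -> ZnCl2 + 2H2
Check atoms: Cl: 2=2, H: 2≠4, Zn: 1=1
Not balanced

No, not balanced


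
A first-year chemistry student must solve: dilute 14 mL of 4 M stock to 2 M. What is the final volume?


C1V1 = C2V2
4 × 14 = 2 × V2
V2 = 56/2 = 28.0 mL

28.0 mL


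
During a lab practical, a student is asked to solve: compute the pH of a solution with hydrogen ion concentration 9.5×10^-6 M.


pH = -log10([H+]) = -log10(9.5×10^-6)
= 6 - log10(9.5)
= 6 - 0.98
= 5.02

5.02


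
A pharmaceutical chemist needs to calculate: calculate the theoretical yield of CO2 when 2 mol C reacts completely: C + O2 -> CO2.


Mole ratio CO2:C = 1:1
n(CO2) = 2 × 1/1 = 2.000 mol
mass = 2.000 × 44.01 = 88.02 g

88.02 g


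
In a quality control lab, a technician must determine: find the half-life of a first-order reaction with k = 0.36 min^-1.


t½ = ln2/k = 0.693147/(0.36 min^-1)
= 1.925 min

1.925 min


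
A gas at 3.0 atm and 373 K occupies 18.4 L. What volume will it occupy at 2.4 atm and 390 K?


P1V1/T1 = P2V2/T2
V2 = P1V1T2/(T1P2)
= 3.0×18.4×390/(373×2.4)
= 24.048 L

24.048 L


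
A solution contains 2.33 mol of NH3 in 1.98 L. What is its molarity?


M = n/V = 2.33/1.98 = 1.177 mol/L

1.177 M


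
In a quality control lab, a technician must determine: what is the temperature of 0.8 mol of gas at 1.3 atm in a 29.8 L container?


PV = nRT  (R = 0.08206 L·atm/(mol·K))
T = PV/(nR) = 1.3×29.8/(0.8×0.08206)
= 38.74/0.065648
= 590.12 K

590.12 K


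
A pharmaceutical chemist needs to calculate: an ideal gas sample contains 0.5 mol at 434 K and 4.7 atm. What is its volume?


PV = nRT  (R = 0.08206 L·atm/(mol·K))
V = nRT/P = 0.5×0.08206×434/4.7
= 3.789 L

3.789 L


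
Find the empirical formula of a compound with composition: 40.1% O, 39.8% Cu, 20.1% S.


Assume 100 g sample. Moles of each element:
  O: 40.1/16.0 = 2.506 mol
  Cu: 39.8/63.55 = 0.626 mol
  S: 20.1/32.07 = 0.627 mol
Divide by smallest (0.626):
  O: 2.506/0.626 = 4.0
  Cu: 0.626/0.626 = 1.0
  S: 0.627/0.626 = 1.0
Empirical formula: CuSO4

CuSO4


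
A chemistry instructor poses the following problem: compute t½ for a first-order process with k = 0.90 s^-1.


t½ = ln2/k = 0.693147/(0.90 s^-1)
= 0.7702 s

0.7702 s


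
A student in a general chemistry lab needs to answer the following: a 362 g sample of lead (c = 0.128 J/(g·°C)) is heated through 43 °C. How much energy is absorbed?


q = mcΔT = 362 × 0.128 × 43
= 1992.45 J

1992.45 J


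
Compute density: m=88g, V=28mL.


ρ = mass/volume
= 88/28
= 3.143 g/mL

3.143 g/mL


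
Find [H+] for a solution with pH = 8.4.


[H+] = 10^(-pH) = 10^(-8.4)
= 3.98×10^-9 M

3.98×10^-9 M


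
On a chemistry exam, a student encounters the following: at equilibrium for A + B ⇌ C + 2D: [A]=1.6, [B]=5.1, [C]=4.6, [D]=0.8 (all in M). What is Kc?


Kc = [C][D]^2/([A][B])
= (4.6^1 × 0.8^2)/(1.6^1 × 5.1^1)
= 2.944/8.16
= 0.3608

0.3608


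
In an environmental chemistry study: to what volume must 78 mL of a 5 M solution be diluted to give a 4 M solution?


C1V1 = C2V2
5 × 78 = 4 × V2
V2 = 390/4 = 97.5 mL

97.5 mL


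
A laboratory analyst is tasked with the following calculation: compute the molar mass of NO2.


M(NO2) = 1×14.01 + 2×16.0
= 14.01 + 32.0
= 46.01 g/mol

46.01 g/mol


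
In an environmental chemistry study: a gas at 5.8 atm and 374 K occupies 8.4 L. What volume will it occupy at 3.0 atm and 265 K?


P1V1/T1 = P2V2/T2
V2 = P1V1T2/(T1P2)
= 5.8×8.4×265/(374×3.0)
= 11.507 L

11.507 L


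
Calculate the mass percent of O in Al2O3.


M(Al2O3) = 2×26.98 + 3×16.0 = 101.96 g/mol
Mass of O = 3 × 16.0 = 48.00 g/mol
% O = 48.00/101.96 × 100 = 47.08%

47.08%


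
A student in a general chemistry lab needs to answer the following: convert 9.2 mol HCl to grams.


M(HCl) = 36.46 g/mol
mass = n × M = 9.2 × 36.46 = 335.43 g

335.43 g


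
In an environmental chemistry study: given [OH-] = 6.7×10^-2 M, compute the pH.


pOH = -log10([OH-]) = -log10(6.7×10^-2)
= 2 - log10(6.7) = 1.17
pH = 14 - pOH = 14 - 1.17 = 12.83

12.83


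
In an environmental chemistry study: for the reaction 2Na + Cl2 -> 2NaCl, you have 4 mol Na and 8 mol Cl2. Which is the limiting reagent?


Mole ratio available / coefficient:
  Na: 4/2 = 2.000
  Cl2: 8/1 = 8.000
Smaller ratio is limiting.

Na


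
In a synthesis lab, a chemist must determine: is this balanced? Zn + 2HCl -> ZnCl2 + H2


Equation: Zn + 2HCl -> ZnCl2 + H2
Check atoms: Cl: 2=2, H: 2=2, Zn: 1=1
Balanced

Yes, balanced


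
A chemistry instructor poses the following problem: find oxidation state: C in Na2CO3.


2(+1) + x + 3(-2) = 0, so x = +4
Oxidation number: +4

+4


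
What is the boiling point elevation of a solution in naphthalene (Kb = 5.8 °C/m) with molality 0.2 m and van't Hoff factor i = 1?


ΔTb = Kb × m × i
= 5.8 × 0.2 × 1
= 1.16 °C

1.16 °C


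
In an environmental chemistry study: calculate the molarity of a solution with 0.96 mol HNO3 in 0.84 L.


M = n/V = 0.96/0.84 = 1.143 mol/L

1.143 M


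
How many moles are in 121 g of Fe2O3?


M(Fe2O3) = 159.7 g/mol
n = mass/M = 121/159.7 = 0.7577 mol

0.7577 mol


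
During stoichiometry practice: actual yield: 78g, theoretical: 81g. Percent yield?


% yield = actual/theoretical × 100
= 78/81 × 100
= 96.3%

96.3%


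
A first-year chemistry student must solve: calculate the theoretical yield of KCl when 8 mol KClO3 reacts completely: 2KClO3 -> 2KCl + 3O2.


Mole ratio KCl:KClO3 = 2:2
n(KCl) = 8 × 2/2 = 8.000 mol
mass = 8.000 × 74.55 = 596.4 g

596.4 g


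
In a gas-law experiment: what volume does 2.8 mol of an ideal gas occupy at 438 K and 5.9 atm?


PV = nRT  (R = 0.08206 L·atm/(mol·K))
V = nRT/P = 2.8×0.08206×438/5.9
= 17.057 L

17.057 L


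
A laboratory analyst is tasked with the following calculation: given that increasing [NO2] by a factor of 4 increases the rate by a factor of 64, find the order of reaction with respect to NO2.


rate ∝ [NO2]^n
4^n = 64 → n = 3
Order in NO2: 3

3


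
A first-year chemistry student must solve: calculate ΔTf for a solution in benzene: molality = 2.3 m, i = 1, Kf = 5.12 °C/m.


ΔTf = Kf × m × i
= 5.12 × 2.3 × 1
= 11.776 °C

11.776 °C


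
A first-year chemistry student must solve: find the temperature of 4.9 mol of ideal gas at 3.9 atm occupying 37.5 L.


PV = nRT  (R = 0.08206 L·atm/(mol·K))
T = PV/(nR) = 3.9×37.5/(4.9×0.08206)
= 146.25/0.402094
= 363.72 K

363.72 K


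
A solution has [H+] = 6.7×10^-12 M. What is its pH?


pH = -log10([H+]) = -log10(6.7×10^-12)
= 12 - log10(6.7)
= 12 - 0.83
= 11.17

11.17


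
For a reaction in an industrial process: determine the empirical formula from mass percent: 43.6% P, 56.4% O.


Assume 100 g sample. Moles of each element:
  P: 43.6/30.97 = 1.408 mol
  O: 56.4/16.0 = 3.525 mol
Divide by smallest (1.408):
  P: 1.408/1.408 = 1.0
  O: 3.525/1.408 = 2.5
Multiply all ratios by 2 to obtain whole numbers.
Empirical formula: P2O5

P2O5


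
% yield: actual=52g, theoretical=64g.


% yield = actual/theoretical × 100
= 52/64 × 100
= 81.25%

81.25%


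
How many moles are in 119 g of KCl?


M(KCl) = 74.55 g/mol
n = mass/M = 119/74.55 = 1.5962 mol

1.5962 mol


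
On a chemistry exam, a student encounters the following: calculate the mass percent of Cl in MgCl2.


M(MgCl2) = 1×24.31 + 2×35.45 = 95.21 g/mol
Mass of Cl = 2 × 35.45 = 70.90 g/mol
% Cl = 70.90/95.21 × 100 = 74.47%

74.47%


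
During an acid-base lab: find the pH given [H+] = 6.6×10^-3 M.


pH = -log10([H+]) = -log10(6.6×10^-3)
= 3 - log10(6.6)
= 3 - 0.82
= 2.18

2.18


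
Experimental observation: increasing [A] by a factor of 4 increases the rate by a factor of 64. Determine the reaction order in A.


rate ∝ [A]^n
4^n = 64 → n = 3
Order in A: 3

3


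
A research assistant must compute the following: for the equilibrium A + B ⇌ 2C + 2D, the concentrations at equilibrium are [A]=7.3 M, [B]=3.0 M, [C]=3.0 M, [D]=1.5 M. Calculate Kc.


Kc = [C]^2[D]^2/([A][B])
= (3.0^2 × 1.5^2)/(7.3^1 × 3.0^1)
= 20.25/21.9
= 0.9247

0.9247


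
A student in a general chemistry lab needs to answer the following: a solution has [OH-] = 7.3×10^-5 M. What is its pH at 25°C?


pOH = -log10([OH-]) = -log10(7.3×10^-5)
= 5 - log10(7.3) = 4.14
pH = 14 - pOH = 14 - 4.14 = 9.86

9.86


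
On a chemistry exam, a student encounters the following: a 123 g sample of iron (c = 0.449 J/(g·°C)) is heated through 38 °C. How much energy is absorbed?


q = mcΔT = 123 × 0.449 × 38
= 2098.63 J

2098.63 J


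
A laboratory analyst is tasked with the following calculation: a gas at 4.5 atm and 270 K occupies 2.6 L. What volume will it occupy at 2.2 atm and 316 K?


P1V1/T1 = P2V2/T2
V2 = P1V1T2/(T1P2)
= 4.5×2.6×316/(270×2.2)
= 6.224 L

6.224 L


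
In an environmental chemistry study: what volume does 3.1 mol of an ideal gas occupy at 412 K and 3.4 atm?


PV = nRT  (R = 0.08206 L·atm/(mol·K))
V = nRT/P = 3.1×0.08206×412/3.4
= 30.826 L

30.826 L


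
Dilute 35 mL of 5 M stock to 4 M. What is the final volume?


C1V1 = C2V2
5 × 35 = 4 × V2
V2 = 175/4 = 43.75 mL

43.75 mL


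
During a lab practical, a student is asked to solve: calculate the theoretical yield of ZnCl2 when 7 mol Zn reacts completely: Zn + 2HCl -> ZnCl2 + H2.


Mole ratio ZnCl2:Zn = 1:1
n(ZnCl2) = 7 × 1/1 = 7.000 mol
mass = 7.000 × 136.28 = 953.96 g

953.96 g


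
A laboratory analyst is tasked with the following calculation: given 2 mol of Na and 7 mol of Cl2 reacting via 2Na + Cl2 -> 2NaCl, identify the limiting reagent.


Mole ratio available / coefficient:
  Na: 2/2 = 1.000
  Cl2: 7/1 = 7.000
Smaller ratio is limiting.

Na


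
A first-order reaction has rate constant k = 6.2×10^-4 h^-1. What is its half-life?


t½ = ln2/k = 0.693147/(6.2×10^-4 h^-1)
= 1118 h

1118 h


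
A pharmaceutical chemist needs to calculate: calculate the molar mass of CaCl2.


M(CaCl2) = 1×40.08 + 2×35.45
= 40.08 + 70.9
= 110.98 g/mol

110.98 g/mol


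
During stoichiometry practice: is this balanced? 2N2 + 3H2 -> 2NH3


Equation: 2N2 + 3H2 -> 2NH3
Check atoms: H: 6=6, N: 4≠2
Not balanced

No, not balanced


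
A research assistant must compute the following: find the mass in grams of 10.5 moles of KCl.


M(KCl) = 74.55 g/mol
mass = n × M = 10.5 × 74.55 = 782.78 g

782.78 g


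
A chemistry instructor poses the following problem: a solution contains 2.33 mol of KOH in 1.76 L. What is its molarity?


M = n/V = 2.33/1.76 = 1.324 mol/L

1.324 M


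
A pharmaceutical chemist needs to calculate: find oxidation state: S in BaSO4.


(+2) + x + 4(-2) = 0, so x = +6
Oxidation number: +6

+6


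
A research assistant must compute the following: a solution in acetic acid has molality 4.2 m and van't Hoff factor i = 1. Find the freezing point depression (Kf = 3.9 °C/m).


ΔTf = Kf × m × i
= 3.9 × 4.2 × 1
= 16.38 °C

16.38 °C


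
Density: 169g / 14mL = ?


ρ = mass/volume
= 169/14
= 12.071 g/mL

12.071 g/mL


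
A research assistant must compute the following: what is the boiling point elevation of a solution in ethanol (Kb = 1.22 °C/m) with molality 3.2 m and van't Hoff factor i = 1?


ΔTb = Kb × m × i
= 1.22 × 3.2 × 1
= 3.904 °C

3.904 °C


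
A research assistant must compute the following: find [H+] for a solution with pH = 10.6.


[H+] = 10^(-pH) = 10^(-10.6)
= 2.51×10^-11 M

2.51×10^-11 M


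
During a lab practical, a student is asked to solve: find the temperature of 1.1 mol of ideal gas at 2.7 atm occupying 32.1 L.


PV = nRT  (R = 0.08206 L·atm/(mol·K))
T = PV/(nR) = 2.7×32.1/(1.1×0.08206)
= 86.67/0.090266
= 960.16 K

960.16 K


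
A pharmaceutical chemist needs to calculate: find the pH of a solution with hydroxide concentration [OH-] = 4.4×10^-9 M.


pOH = -log10([OH-]) = -log10(4.4×10^-9)
= 9 - log10(4.4) = 8.36
pH = 14 - pOH = 14 - 8.36 = 5.64

5.64


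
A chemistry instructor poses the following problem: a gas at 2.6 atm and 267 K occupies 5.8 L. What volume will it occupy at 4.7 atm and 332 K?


P1V1/T1 = P2V2/T2
V2 = P1V1T2/(T1P2)
= 2.6×5.8×332/(267×4.7)
= 3.99 L

3.99 L


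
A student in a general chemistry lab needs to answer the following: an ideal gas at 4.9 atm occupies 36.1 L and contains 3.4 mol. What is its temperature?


PV = nRT  (R = 0.08206 L·atm/(mol·K))
T = PV/(nR) = 4.9×36.1/(3.4×0.08206)
= 176.89/0.279004
= 634.01 K

634.01 K


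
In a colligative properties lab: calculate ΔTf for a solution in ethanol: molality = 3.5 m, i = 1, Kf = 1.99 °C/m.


ΔTf = Kf × m × i
= 1.99 × 3.5 × 1
= 6.965 °C

6.965 °C


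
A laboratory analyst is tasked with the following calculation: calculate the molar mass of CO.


M(CO) = 1×12.01 + 1×16.0
= 12.01 + 16.0
= 28.01 g/mol

28.01 g/mol


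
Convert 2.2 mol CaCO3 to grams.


M(CaCO3) = 100.09 g/mol
mass = n × M = 2.2 × 100.09 = 220.20 g

220.20 g


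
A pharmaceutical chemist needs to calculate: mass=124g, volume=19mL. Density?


ρ = mass/volume
= 124/19
= 6.526 g/mL

6.526 g/mL


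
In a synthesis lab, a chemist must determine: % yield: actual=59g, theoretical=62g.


% yield = actual/theoretical × 100
= 59/62 × 100
= 95.16%

95.16%


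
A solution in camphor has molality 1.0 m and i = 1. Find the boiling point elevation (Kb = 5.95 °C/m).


ΔTb = Kb × m × i
= 5.95 × 1.0 × 1
= 5.95 °C

5.95 °C


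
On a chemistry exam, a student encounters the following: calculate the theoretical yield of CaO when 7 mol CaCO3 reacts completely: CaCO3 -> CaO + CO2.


Mole ratio CaO:CaCO3 = 1:1
n(CaO) = 7 × 1/1 = 7.000 mol
mass = 7.000 × 56.08 = 392.56 g

392.56 g


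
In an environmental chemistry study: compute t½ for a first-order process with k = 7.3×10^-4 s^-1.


t½ = ln2/k = 0.693147/(7.3×10^-4 s^-1)
= 949.5 s

949.5 s


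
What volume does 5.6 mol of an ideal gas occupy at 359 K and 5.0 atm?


PV = nRT  (R = 0.08206 L·atm/(mol·K))
V = nRT/P = 5.6×0.08206×359/5.0
= 32.995 L

32.995 L


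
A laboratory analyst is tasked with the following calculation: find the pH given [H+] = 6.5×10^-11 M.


pH = -log10([H+]) = -log10(6.5×10^-11)
= 11 - log10(6.5)
= 11 - 0.81
= 10.19

10.19


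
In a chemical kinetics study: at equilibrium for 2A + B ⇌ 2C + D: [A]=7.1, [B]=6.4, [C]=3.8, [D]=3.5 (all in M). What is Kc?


Kc = [C]^2[D]/([A]^2[B])
= (3.8^2 × 3.5^1)/(7.1^2 × 6.4^1)
= 50.54/322.624
= 0.1567

0.1567


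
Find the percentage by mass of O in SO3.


M(SO3) = 1×32.07 + 3×16.0 = 80.07 g/mol
Mass of O = 3 × 16.0 = 48.00 g/mol
% O = 48.00/80.07 × 100 = 59.95%

59.95%


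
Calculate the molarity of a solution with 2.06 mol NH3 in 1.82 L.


M = n/V = 2.06/1.82 = 1.132 mol/L

1.132 M


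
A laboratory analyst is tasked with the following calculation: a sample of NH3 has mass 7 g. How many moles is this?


M(NH3) = 17.03 g/mol
n = mass/M = 7/17.03 = 0.411 mol

0.411 mol


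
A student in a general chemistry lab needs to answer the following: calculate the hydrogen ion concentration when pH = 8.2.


[H+] = 10^(-pH) = 10^(-8.2)
= 6.31×10^-9 M

6.31×10^-9 M


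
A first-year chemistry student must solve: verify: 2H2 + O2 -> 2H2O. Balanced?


Equation: 2H2 + O2 -> 2H2O
Check atoms: H: 4=4, O: 2=2
Balanced

Yes, balanced


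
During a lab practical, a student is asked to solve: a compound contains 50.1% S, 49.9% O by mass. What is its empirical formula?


Assume 100 g sample. Moles of each element:
  S: 50.1/32.07 = 1.562 mol
  O: 49.9/16.0 = 3.119 mol
Divide by smallest (1.562):
  S: 1.562/1.562 = 1.0
  O: 3.119/1.562 = 2.0
Empirical formula: SO2

SO2


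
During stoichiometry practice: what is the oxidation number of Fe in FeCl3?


x + 3(-1) = 0, so x = +3
Oxidation number: +3

+3


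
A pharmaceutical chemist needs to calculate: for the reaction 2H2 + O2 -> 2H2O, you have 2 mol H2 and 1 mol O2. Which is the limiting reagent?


Mole ratio available / coefficient:
  H2: 2/2 = 1.000
  O2: 1/1 = 1.000
Smaller ratio is limiting.

neither (stoichiometric); H2 and O2 are fully consumed


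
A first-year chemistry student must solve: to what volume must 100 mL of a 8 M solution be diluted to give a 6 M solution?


C1V1 = C2V2
8 × 100 = 6 × V2
V2 = 800/6 = 133.33 mL

133.33 mL


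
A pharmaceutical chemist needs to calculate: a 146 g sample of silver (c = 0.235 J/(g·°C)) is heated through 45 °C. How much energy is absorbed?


q = mcΔT = 146 × 0.235 × 45
= 1543.95 J

1543.95 J


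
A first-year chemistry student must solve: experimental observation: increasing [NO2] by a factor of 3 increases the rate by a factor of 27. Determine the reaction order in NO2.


rate ∝ [NO2]^n
3^n = 27 → n = 3
Order in NO2: 3

3


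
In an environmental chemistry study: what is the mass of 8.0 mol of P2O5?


M(P2O5) = 141.94 g/mol
mass = n × M = 8.0 × 141.94 = 1135.52 g

1135.52 g


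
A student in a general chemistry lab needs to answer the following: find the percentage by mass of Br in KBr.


M(KBr) = 1×39.1 + 1×79.9 = 119.00 g/mol
Mass of Br = 1 × 79.9 = 79.90 g/mol
% Br = 79.90/119.00 × 100 = 67.14%

67.14%


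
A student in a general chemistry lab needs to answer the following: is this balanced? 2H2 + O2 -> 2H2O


Equation: 2H2 + O2 -> 2H2O
Check atoms: H: 4=4, O: 2=2
Balanced

Yes, balanced


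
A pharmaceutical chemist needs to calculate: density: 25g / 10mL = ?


ρ = mass/volume
= 25/10
= 2.5 g/mL

2.5 g/mL


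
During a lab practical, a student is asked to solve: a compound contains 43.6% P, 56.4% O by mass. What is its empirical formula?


Assume 100 g sample. Moles of each element:
  P: 43.6/30.97 = 1.408 mol
  O: 56.4/16.0 = 3.525 mol
Divide by smallest (1.408):
  P: 1.408/1.408 = 1.0
  O: 3.525/1.408 = 2.5
Multiply all ratios by 2 to obtain whole numbers.
Empirical formula: P2O5

P2O5


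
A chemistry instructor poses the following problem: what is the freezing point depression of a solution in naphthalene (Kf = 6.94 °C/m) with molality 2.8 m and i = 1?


ΔTf = Kf × m × i
= 6.94 × 2.8 × 1
= 19.432 °C

19.432 °C


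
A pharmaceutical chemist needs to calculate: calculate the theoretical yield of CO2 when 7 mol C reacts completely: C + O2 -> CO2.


Mole ratio CO2:C = 1:1
n(CO2) = 7 × 1/1 = 7.000 mol
mass = 7.000 × 44.01 = 308.07 g

308.07 g


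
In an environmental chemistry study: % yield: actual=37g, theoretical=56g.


% yield = actual/theoretical × 100
= 37/56 × 100
= 66.07%

66.07%


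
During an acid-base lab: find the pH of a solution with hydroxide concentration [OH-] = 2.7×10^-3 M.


pOH = -log10([OH-]) = -log10(2.7×10^-3)
= 3 - log10(2.7) = 2.57
pH = 14 - pOH = 14 - 2.57 = 11.43

11.43


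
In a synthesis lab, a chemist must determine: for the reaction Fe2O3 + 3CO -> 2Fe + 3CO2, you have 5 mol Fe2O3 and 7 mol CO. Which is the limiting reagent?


Mole ratio available / coefficient:
  Fe2O3: 5/1 = 5.000
  CO: 7/3 = 2.333
Smaller ratio is limiting.

CO


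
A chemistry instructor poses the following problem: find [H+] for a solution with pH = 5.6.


[H+] = 10^(-pH) = 10^(-5.6)
= 2.51×10^-6 M

2.51×10^-6 M


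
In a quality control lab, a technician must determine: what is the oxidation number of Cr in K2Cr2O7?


2(+1) + 2x + 7(-2) = 0, so x = +6
Oxidation number: +6

+6


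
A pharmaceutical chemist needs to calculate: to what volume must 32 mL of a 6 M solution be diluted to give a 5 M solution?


C1V1 = C2V2
6 × 32 = 5 × V2
V2 = 192/5 = 38.4 mL

38.4 mL


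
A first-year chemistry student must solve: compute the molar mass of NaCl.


M(NaCl) = 1×22.99 + 1×35.45
= 22.99 + 35.45
= 58.44 g/mol

58.44 g/mol


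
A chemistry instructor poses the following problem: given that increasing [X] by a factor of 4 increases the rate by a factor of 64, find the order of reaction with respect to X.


rate ∝ [X]^n
4^n = 64 → n = 3
Order in X: 3

3


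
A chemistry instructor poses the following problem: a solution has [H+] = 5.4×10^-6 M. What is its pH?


pH = -log10([H+]) = -log10(5.4×10^-6)
= 6 - log10(5.4)
= 6 - 0.73
= 5.27

5.27


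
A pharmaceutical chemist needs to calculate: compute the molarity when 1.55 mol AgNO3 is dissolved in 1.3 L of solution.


M = n/V = 1.55/1.3 = 1.192 mol/L

1.192 M


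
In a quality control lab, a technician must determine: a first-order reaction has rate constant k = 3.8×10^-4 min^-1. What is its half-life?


t½ = ln2/k = 0.693147/(3.8×10^-4 min^-1)
= 1824 min

1824 min


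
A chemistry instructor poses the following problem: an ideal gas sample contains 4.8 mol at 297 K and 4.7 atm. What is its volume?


PV = nRT  (R = 0.08206 L·atm/(mol·K))
V = nRT/P = 4.8×0.08206×297/4.7
= 24.89 L

24.89 L


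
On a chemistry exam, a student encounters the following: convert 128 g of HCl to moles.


M(HCl) = 36.46 g/mol
n = mass/M = 128/36.46 = 3.5107 mol

3.5107 mol


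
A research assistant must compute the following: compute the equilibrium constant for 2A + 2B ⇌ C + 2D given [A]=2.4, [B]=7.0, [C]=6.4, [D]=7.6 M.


Kc = [C][D]^2/([A]^2[B]^2)
= (6.4^1 × 7.6^2)/(2.4^2 × 7.0^2)
= 369.664/282.24
= 1.310

1.310


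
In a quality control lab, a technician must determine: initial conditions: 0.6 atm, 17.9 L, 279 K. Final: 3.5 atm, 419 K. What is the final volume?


P1V1/T1 = P2V2/T2
V2 = P1V1T2/(T1P2)
= 0.6×17.9×419/(279×3.5)
= 4.608 L

4.608 L


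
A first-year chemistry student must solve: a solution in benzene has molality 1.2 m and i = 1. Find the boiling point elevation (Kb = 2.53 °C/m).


ΔTb = Kb × m × i
= 2.53 × 1.2 × 1
= 3.036 °C

3.036 °C


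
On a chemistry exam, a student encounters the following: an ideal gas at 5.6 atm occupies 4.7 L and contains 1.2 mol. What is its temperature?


PV = nRT  (R = 0.08206 L·atm/(mol·K))
T = PV/(nR) = 5.6×4.7/(1.2×0.08206)
= 26.32/0.098472
= 267.28 K

267.28 K


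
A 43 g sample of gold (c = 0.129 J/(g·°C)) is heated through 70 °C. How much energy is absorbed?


q = mcΔT = 43 × 0.129 × 70
= 388.29 J

388.29 J


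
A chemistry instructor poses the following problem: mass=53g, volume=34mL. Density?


ρ = mass/volume
= 53/34
= 1.559 g/mL

1.559 g/mL


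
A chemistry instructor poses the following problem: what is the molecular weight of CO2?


M(CO2) = 1×12.01 + 2×16.0
= 12.01 + 32.0
= 44.01 g/mol

44.01 g/mol


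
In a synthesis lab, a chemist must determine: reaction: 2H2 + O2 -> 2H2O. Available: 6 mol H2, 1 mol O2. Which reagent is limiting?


Mole ratio available / coefficient:
  H2: 6/2 = 3.000
  O2: 1/1 = 1.000
Smaller ratio is limiting.

O2


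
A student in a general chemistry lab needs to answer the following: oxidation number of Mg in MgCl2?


Group 2 metal: +2
Oxidation number: +2

+2


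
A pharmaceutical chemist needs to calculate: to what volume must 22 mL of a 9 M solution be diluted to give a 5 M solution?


C1V1 = C2V2
9 × 22 = 5 × V2
V2 = 198/5 = 39.6 mL

39.6 mL


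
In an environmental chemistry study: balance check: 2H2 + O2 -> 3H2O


Equation: 2H2 + O2 -> 3H2O
Check atoms: H: 4≠6, O: 2≠3
Not balanced

No, not balanced


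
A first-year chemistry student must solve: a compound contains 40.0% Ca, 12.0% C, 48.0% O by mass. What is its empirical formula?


Assume 100 g sample. Moles of each element:
  Ca: 40.0/40.08 = 0.998 mol
  C: 12.0/12.01 = 0.999 mol
  O: 48.0/16.0 = 3.0 mol
Divide by smallest (0.998):
  Ca: 0.998/0.998 = 1.0
  C: 0.999/0.998 = 1.0
  O: 3.0/0.998 = 3.01
Empirical formula: CaCO3

CaCO3


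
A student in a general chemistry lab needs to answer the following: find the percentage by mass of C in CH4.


M(CH4) = 1×12.01 + 4×1.008 = 16.042 g/mol
Mass of C = 1 × 12.01 = 12.01 g/mol
% C = 12.01/16.042 × 100 = 74.87%

74.87%


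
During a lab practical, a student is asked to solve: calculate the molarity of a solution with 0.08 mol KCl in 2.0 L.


M = n/V = 0.08/2.0 = 0.040 mol/L

0.040 M


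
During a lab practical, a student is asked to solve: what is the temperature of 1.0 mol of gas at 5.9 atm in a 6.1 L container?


PV = nRT  (R = 0.08206 L·atm/(mol·K))
T = PV/(nR) = 5.9×6.1/(1.0×0.08206)
= 35.99/0.082060
= 438.58 K

438.58 K


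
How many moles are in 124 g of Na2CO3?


M(Na2CO3) = 105.99 g/mol
n = mass/M = 124/105.99 = 1.1699 mol

1.1699 mol


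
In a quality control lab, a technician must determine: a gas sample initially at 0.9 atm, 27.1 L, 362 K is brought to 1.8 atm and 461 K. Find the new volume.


P1V1/T1 = P2V2/T2
V2 = P1V1T2/(T1P2)
= 0.9×27.1×461/(362×1.8)
= 17.256 L

17.256 L


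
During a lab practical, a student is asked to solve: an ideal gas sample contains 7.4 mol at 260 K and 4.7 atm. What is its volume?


PV = nRT  (R = 0.08206 L·atm/(mol·K))
V = nRT/P = 7.4×0.08206×260/4.7
= 33.592 L

33.592 L


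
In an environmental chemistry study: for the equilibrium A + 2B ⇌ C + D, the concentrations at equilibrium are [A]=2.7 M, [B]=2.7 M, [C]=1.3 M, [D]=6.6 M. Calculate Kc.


Kc = [C][D]/([A][B]^2)
= (1.3^1 × 6.6^1)/(2.7^1 × 2.7^2)
= 8.58/19.683
= 0.4359

0.4359


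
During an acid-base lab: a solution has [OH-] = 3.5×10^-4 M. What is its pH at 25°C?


pOH = -log10([OH-]) = -log10(3.5×10^-4)
= 4 - log10(3.5) = 3.46
pH = 14 - pOH = 14 - 3.46 = 10.54

10.54
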